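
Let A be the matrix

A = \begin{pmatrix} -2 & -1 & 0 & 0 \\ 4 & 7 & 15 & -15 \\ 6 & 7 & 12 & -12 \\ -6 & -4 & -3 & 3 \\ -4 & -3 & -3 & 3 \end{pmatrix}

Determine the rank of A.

Row reduce to echelon form.
R2 ← R2 + (2)·R1: [0, 5, 15, -15]
R3 ← R3 + (3)·R1: [0, 4, 12, -12]
R4 ← R4 − (3)·R1: [0, -1, -3, 3]
R5 ← R5 − (2)·R1: [0, -1, -3, 3]
R3 ← R3 − (4/5)·R2: [0, 0, 0, 0]
R4 ← R4 + (1/5)·R2: [0, 0, 0, 0]
R5 ← R5 + (1/5)·R2: [0, 0, 0, 0]
Echelon form has 2 nonzero rows, so rank(A) = 2.

2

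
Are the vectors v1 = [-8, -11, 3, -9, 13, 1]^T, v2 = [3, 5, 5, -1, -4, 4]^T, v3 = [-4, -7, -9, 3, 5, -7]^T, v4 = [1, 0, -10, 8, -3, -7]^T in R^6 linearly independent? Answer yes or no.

no

Form the matrix with these vectors as rows and row reduce.
R2 ← R2 + (3/8)·R1: [0, 7/8, 49/8, -35/8, 7/8, 35/8]
R3 ← R3 − (1/2)·R1: [0, -3/2, -21/2, 15/2, -3/2, -15/2]
R4 ← R4 + (1/8)·R1: [0, -11/8, -77/8, 55/8, -11/8, -55/8]
R3 ← R3 + (12/7)·R2: [0, 0, 0, 0, 0, 0]
R4 ← R4 + (11/7)·R2: [0, 0, 0, 0, 0, 0]
2 nonzero rows, so the 4 vectors span a space of dimension 2.
Since 2 < 4, the vectors are linearly dependent.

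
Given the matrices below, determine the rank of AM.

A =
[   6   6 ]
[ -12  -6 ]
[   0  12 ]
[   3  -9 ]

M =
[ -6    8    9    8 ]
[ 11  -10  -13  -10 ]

2

First compute AM:
[[ 30, -12, -24, -12],
 [  6, -36, -30, -36],
 [132, -120, -156, -120],
 [-117, 114, 144, 114]]
Now row reduce the product.
R2 ← R2 − (1/5)·R1: [0, -168/5, -126/5, -168/5]
R3 ← R3 − (22/5)·R1: [0, -336/5, -252/5, -336/5]
R4 ← R4 + (39/10)·R1: [0, 336/5, 252/5, 336/5]
R3 ← R3 − (2)·R2: [0, 0, 0, 0]
R4 ← R4 + (2)·R2: [0, 0, 0, 0]
2 nonzero rows, so rank(AM) = 2.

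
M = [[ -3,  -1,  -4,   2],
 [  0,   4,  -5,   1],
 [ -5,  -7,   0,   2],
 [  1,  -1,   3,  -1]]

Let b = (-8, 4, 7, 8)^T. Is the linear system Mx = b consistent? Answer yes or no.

no

Row reduce the augmented matrix [M | b].
R3 ← R3 − (5/3)·R1: [0, -16/3, 20/3, -4/3, 61/3]
R4 ← R4 + (1/3)·R1: [0, -4/3, 5/3, -1/3, 16/3]
R3 ← R3 + (4/3)·R2: [0, 0, 0, 0, 77/3]
R4 ← R4 + (1/3)·R2: [0, 0, 0, 0, 20/3]
R4 ← R4 − (20/77)·R3: [0, 0, 0, 0, 0]
The echelon form has 3 nonzero rows; the last pivot sits in the augmented column, so rank(M) = 2 but rank([M|b]) = 3.
Since the ranks differ, the system is inconsistent.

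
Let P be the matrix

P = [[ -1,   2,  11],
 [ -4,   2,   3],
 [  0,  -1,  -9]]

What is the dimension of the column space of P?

3

Row reduce to echelon form.
R2 ← R2 − (4)·R1: [0, -6, -41]
R3 ← R3 − (1/6)·R2: [0, 0, -13/6]
Echelon form has 3 nonzero rows, so rank(P) = 3.
The column space has dimension equal to the rank: 3.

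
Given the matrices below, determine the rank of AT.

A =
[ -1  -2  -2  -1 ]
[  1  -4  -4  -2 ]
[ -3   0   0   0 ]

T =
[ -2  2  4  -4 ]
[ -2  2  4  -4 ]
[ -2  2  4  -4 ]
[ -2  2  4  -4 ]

First compute AT:
[[ 12, -12, -24,  24],
 [ 18, -18, -36,  36],
 [  6,  -6, -12,  12]]
Now row reduce the product.
R2 ← R2 − (3/2)·R1: [0, 0, 0, 0]
R3 ← R3 − (1/2)·R1: [0, 0, 0, 0]
1 nonzero row, so rank(AT) = 1.

1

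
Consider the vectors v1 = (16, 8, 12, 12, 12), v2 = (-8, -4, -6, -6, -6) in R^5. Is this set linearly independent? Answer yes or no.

no

Form the matrix with these vectors as rows and row reduce.
R2 ← R2 + (1/2)·R1: [0, 0, 0, 0, 0]
1 nonzero row, so the 2 vectors span a space of dimension 1.
Since 1 < 2, the vectors are linearly dependent.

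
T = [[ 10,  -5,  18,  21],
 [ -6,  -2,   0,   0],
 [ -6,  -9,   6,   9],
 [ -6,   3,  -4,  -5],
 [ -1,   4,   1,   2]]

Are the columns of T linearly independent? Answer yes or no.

Row reduce T to echelon form.
R2 ← R2 + (3/5)·R1: [0, -5, 54/5, 63/5]
R3 ← R3 + (3/5)·R1: [0, -12, 84/5, 108/5]
R4 ← R4 + (3/5)·R1: [0, 0, 34/5, 38/5]
R5 ← R5 + (1/10)·R1: [0, 7/2, 14/5, 41/10]
R3 ← R3 − (12/5)·R2: [0, 0, -228/25, -216/25]
R5 ← R5 + (7/10)·R2: [0, 0, 259/25, 323/25]
R4 ← R4 + (85/114)·R3: [0, 0, 0, 22/19]
R5 ← R5 + (259/228)·R3: [0, 0, 0, 59/19]
R5 ← R5 − (59/22)·R4: [0, 0, 0, 0]
4 pivots among 4 columns.
Every column is a pivot column, so the columns are linearly independent.

yes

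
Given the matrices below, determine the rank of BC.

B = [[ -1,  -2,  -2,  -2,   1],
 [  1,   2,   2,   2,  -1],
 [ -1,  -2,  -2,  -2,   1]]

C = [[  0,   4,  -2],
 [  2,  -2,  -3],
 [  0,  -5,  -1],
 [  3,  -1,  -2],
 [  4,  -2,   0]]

1

First compute BC:
[[ -6,  10,  14],
 [  6, -10, -14],
 [ -6,  10,  14]]
Now row reduce the product.
R2 ← R2 + R1: [0, 0, 0]
R3 ← R3 − R1: [0, 0, 0]
1 nonzero row, so rank(BC) = 1.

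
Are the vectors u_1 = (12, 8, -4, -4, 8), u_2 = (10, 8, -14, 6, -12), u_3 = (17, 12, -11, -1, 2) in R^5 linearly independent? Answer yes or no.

no

Form the matrix with these vectors as rows and row reduce.
R2 ← R2 − (5/6)·R1: [0, 4/3, -32/3, 28/3, -56/3]
R3 ← R3 − (17/12)·R1: [0, 2/3, -16/3, 14/3, -28/3]
R3 ← R3 − (1/2)·R2: [0, 0, 0, 0, 0]
2 nonzero rows, so the 3 vectors span a space of dimension 2.
Since 2 < 3, the vectors are linearly dependent.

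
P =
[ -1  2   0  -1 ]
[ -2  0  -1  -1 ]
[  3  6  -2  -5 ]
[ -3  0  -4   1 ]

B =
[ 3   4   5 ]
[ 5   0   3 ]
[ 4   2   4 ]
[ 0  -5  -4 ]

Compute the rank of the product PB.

2

First compute PB:
[[  7,   1,   5],
 [-10,  -5, -10],
 [ 31,  33,  45],
 [-25, -25, -35]]
Now row reduce the product.
R2 ← R2 + (10/7)·R1: [0, -25/7, -20/7]
R3 ← R3 − (31/7)·R1: [0, 200/7, 160/7]
R4 ← R4 + (25/7)·R1: [0, -150/7, -120/7]
R3 ← R3 + (8)·R2: [0, 0, 0]
R4 ← R4 − (6)·R2: [0, 0, 0]
2 nonzero rows, so rank(PB) = 2.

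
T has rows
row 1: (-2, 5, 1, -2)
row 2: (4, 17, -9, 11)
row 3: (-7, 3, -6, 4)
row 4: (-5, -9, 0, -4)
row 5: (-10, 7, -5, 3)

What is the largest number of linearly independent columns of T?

4

Row reduce to echelon form.
R2 ← R2 + (2)·R1: [0, 27, -7, 7]
R3 ← R3 − (7/2)·R1: [0, -29/2, -19/2, 11]
R4 ← R4 − (5/2)·R1: [0, -43/2, -5/2, 1]
R5 ← R5 − (5)·R1: [0, -18, -10, 13]
R3 ← R3 + (29/54)·R2: [0, 0, -358/27, 797/54]
R4 ← R4 + (43/54)·R2: [0, 0, -218/27, 355/54]
R5 ← R5 + (2/3)·R2: [0, 0, -44/3, 53/3]
R4 ← R4 − (109/179)·R3: [0, 0, 0, -432/179]
R5 ← R5 − (198/179)·R3: [0, 0, 0, 240/179]
R5 ← R5 + (5/9)·R4: [0, 0, 0, 0]
Echelon form has 4 nonzero rows, so rank(T) = 4.
The rank gives the maximum number of linearly independent columns: 4.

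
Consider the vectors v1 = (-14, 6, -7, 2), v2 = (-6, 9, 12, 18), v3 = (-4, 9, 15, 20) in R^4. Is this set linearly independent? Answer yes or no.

no

Form the matrix with these vectors as rows and row reduce.
R2 ← R2 − (3/7)·R1: [0, 45/7, 15, 120/7]
R3 ← R3 − (2/7)·R1: [0, 51/7, 17, 136/7]
R3 ← R3 − (17/15)·R2: [0, 0, 0, 0]
2 nonzero rows, so the 3 vectors span a space of dimension 2.
Since 2 < 3, the vectors are linearly dependent.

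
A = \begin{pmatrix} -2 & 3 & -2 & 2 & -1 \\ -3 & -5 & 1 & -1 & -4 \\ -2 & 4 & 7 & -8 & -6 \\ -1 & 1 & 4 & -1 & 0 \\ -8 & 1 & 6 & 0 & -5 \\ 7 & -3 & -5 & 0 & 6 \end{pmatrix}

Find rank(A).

Row reduce to echelon form.
R2 ← R2 − (3/2)·R1: [0, -19/2, 4, -4, -5/2]
R3 ← R3 − R1: [0, 1, 9, -10, -5]
R4 ← R4 − (1/2)·R1: [0, -1/2, 5, -2, 1/2]
R5 ← R5 − (4)·R1: [0, -11, 14, -8, -1]
R6 ← R6 + (7/2)·R1: [0, 15/2, -12, 7, 5/2]
R3 ← R3 + (2/19)·R2: [0, 0, 179/19, -198/19, -100/19]
R4 ← R4 − (1/19)·R2: [0, 0, 91/19, -34/19, 12/19]
R5 ← R5 − (22/19)·R2: [0, 0, 178/19, -64/19, 36/19]
R6 ← R6 + (15/19)·R2: [0, 0, -168/19, 73/19, 10/19]
R4 ← R4 − (91/179)·R3: [0, 0, 0, 628/179, 592/179]
R5 ← R5 − (178/179)·R3: [0, 0, 0, 1252/179, 1276/179]
R6 ← R6 + (168/179)·R3: [0, 0, 0, -1063/179, -790/179]
R5 ← R5 − (313/157)·R4: [0, 0, 0, 0, 84/157]
R6 ← R6 + (1063/628)·R4: [0, 0, 0, 0, 186/157]
R6 ← R6 − (31/14)·R5: [0, 0, 0, 0, 0]
Echelon form has 5 nonzero rows, so rank(A) = 5.

5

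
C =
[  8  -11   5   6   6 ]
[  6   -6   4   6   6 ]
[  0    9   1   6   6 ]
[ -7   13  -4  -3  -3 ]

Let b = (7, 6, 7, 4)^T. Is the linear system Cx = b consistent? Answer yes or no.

no

Row reduce the augmented matrix [C | b].
R2 ← R2 − (3/4)·R1: [0, 9/4, 1/4, 3/2, 3/2, 3/4]
R4 ← R4 + (7/8)·R1: [0, 27/8, 3/8, 9/4, 9/4, 81/8]
R3 ← R3 − (4)·R2: [0, 0, 0, 0, 0, 4]
R4 ← R4 − (3/2)·R2: [0, 0, 0, 0, 0, 9]
R4 ← R4 − (9/4)·R3: [0, 0, 0, 0, 0, 0]
The echelon form has 3 nonzero rows; the last pivot sits in the augmented column, so rank(C) = 2 but rank([C|b]) = 3.
Since the ranks differ, the system is inconsistent.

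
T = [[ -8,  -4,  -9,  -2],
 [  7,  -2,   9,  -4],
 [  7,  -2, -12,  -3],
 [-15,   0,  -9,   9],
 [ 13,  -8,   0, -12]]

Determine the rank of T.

Row reduce to echelon form.
R2 ← R2 + (7/8)·R1: [0, -11/2, 9/8, -23/4]
R3 ← R3 + (7/8)·R1: [0, -11/2, -159/8, -19/4]
R4 ← R4 − (15/8)·R1: [0, 15/2, 63/8, 51/4]
R5 ← R5 + (13/8)·R1: [0, -29/2, -117/8, -61/4]
R3 ← R3 − R2: [0, 0, -21, 1]
R4 ← R4 + (15/11)·R2: [0, 0, 207/22, 54/11]
R5 ← R5 − (29/11)·R2: [0, 0, -387/22, -1/11]
R4 ← R4 + (69/154)·R3: [0, 0, 0, 75/14]
R5 ← R5 − (129/154)·R3: [0, 0, 0, -13/14]
R5 ← R5 + (13/75)·R4: [0, 0, 0, 0]
Echelon form has 4 nonzero rows, so rank(T) = 4.

4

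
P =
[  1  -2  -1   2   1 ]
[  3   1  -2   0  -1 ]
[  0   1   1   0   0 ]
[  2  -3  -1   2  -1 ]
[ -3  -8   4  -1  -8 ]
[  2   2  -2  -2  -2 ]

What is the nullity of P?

Row reduce to echelon form.
R2 ← R2 − (3)·R1: [0, 7, 1, -6, -4]
R4 ← R4 − (2)·R1: [0, 1, 1, -2, -3]
R5 ← R5 + (3)·R1: [0, -14, 1, 5, -5]
R6 ← R6 − (2)·R1: [0, 6, 0, -6, -4]
R3 ← R3 − (1/7)·R2: [0, 0, 6/7, 6/7, 4/7]
R4 ← R4 − (1/7)·R2: [0, 0, 6/7, -8/7, -17/7]
R5 ← R5 + (2)·R2: [0, 0, 3, -7, -13]
R6 ← R6 − (6/7)·R2: [0, 0, -6/7, -6/7, -4/7]
R4 ← R4 − R3: [0, 0, 0, -2, -3]
R5 ← R5 − (7/2)·R3: [0, 0, 0, -10, -15]
R6 ← R6 + R3: [0, 0, 0, 0, 0]
R5 ← R5 − (5)·R4: [0, 0, 0, 0, 0]
4 nonzero rows, so rank(P) = 4.
P has 5 columns; by rank–nullity, nullity = 5 − 4 = 1.

1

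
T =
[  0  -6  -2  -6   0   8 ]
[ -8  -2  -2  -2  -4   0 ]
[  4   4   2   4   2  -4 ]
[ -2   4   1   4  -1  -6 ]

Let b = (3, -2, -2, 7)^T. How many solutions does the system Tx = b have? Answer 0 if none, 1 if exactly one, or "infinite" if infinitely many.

0

Row reduce the augmented matrix [T | b].
Swap R1 ↔ R2
R3 ← R3 + (1/2)·R1: [0, 3, 1, 3, 0, -4, -3]
R4 ← R4 − (1/4)·R1: [0, 9/2, 3/2, 9/2, 0, -6, 15/2]
R3 ← R3 + (1/2)·R2: [0, 0, 0, 0, 0, 0, -3/2]
R4 ← R4 + (3/4)·R2: [0, 0, 0, 0, 0, 0, 39/4]
R4 ← R4 + (13/2)·R3: [0, 0, 0, 0, 0, 0, 0]
The echelon form has 3 nonzero rows; the last pivot sits in the augmented column, so rank(T) = 2 but rank([T|b]) = 3.
Since the ranks differ, the system is inconsistent.
It has no solutions.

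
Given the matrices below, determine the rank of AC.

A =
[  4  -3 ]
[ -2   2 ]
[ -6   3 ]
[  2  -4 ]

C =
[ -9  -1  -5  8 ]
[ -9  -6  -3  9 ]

First compute AC:
[[ -9,  14, -11,   5],
 [  0, -10,   4,   2],
 [ 27, -12,  21, -21],
 [ 18,  22,   2, -20]]
Now row reduce the product.
R3 ← R3 + (3)·R1: [0, 30, -12, -6]
R4 ← R4 + (2)·R1: [0, 50, -20, -10]
R3 ← R3 + (3)·R2: [0, 0, 0, 0]
R4 ← R4 + (5)·R2: [0, 0, 0, 0]
2 nonzero rows, so rank(AC) = 2.

2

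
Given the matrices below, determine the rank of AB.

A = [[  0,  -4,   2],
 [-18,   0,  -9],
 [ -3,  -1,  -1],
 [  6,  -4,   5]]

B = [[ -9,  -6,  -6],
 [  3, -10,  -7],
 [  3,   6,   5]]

2

First compute AB:
[[ -6,  52,  38],
 [135,  54,  63],
 [ 21,  22,  20],
 [-51,  34,  17]]
Now row reduce the product.
R2 ← R2 + (45/2)·R1: [0, 1224, 918]
R3 ← R3 + (7/2)·R1: [0, 204, 153]
R4 ← R4 − (17/2)·R1: [0, -408, -306]
R3 ← R3 − (1/6)·R2: [0, 0, 0]
R4 ← R4 + (1/3)·R2: [0, 0, 0]
2 nonzero rows, so rank(AB) = 2.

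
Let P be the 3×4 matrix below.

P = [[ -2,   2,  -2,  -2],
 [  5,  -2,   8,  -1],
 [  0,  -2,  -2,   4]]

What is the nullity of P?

2

Row reduce to echelon form.
R2 ← R2 + (5/2)·R1: [0, 3, 3, -6]
R3 ← R3 + (2/3)·R2: [0, 0, 0, 0]
2 nonzero rows, so rank(P) = 2.
P has 4 columns; by rank–nullity, nullity = 4 − 2 = 2.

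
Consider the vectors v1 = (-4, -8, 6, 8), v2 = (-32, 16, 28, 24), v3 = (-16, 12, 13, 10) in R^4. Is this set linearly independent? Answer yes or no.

Form the matrix with these vectors as rows and row reduce.
R2 ← R2 − (8)·R1: [0, 80, -20, -40]
R3 ← R3 − (4)·R1: [0, 44, -11, -22]
R3 ← R3 − (11/20)·R2: [0, 0, 0, 0]
2 nonzero rows, so the 3 vectors span a space of dimension 2.
Since 2 < 3, the vectors are linearly dependent.

no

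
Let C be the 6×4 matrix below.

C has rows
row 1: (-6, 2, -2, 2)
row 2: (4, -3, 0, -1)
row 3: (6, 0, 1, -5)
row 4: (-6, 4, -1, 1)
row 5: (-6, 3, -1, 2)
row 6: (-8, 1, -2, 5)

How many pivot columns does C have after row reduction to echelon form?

Row reduce to echelon form.
R2 ← R2 + (2/3)·R1: [0, -5/3, -4/3, 1/3]
R3 ← R3 + R1: [0, 2, -1, -3]
R4 ← R4 − R1: [0, 2, 1, -1]
R5 ← R5 − R1: [0, 1, 1, 0]
R6 ← R6 − (4/3)·R1: [0, -5/3, 2/3, 7/3]
R3 ← R3 + (6/5)·R2: [0, 0, -13/5, -13/5]
R4 ← R4 + (6/5)·R2: [0, 0, -3/5, -3/5]
R5 ← R5 + (3/5)·R2: [0, 0, 1/5, 1/5]
R6 ← R6 − R2: [0, 0, 2, 2]
R4 ← R4 − (3/13)·R3: [0, 0, 0, 0]
R5 ← R5 + (1/13)·R3: [0, 0, 0, 0]
R6 ← R6 + (10/13)·R3: [0, 0, 0, 0]
Echelon form has 3 nonzero rows, so rank(C) = 3.
Each nonzero row contributes one pivot column: 3 pivot columns.

3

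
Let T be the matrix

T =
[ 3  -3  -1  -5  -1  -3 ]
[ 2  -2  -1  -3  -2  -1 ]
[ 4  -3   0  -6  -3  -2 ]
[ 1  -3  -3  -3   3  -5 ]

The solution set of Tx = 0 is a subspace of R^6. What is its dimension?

3

Row reduce to echelon form.
R2 ← R2 − (2/3)·R1: [0, 0, -1/3, 1/3, -4/3, 1]
R3 ← R3 − (4/3)·R1: [0, 1, 4/3, 2/3, -5/3, 2]
R4 ← R4 − (1/3)·R1: [0, -2, -8/3, -4/3, 10/3, -4]
Swap R2 ↔ R3
R4 ← R4 + (2)·R2: [0, 0, 0, 0, 0, 0]
3 nonzero rows, so rank(T) = 3.
T has 6 columns; by rank–nullity, nullity = 6 − 3 = 3.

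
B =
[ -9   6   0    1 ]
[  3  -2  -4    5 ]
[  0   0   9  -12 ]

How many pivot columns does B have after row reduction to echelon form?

2

Row reduce to echelon form.
R2 ← R2 + (1/3)·R1: [0, 0, -4, 16/3]
R3 ← R3 + (9/4)·R2: [0, 0, 0, 0]
Echelon form has 2 nonzero rows, so rank(B) = 2.
Each nonzero row contributes one pivot column: 2 pivot columns.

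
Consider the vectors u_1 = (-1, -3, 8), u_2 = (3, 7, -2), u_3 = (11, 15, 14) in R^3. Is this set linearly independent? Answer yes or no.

yes

Form the matrix with these vectors as rows and row reduce.
R2 ← R2 + (3)·R1: [0, -2, 22]
R3 ← R3 + (11)·R1: [0, -18, 102]
R3 ← R3 − (9)·R2: [0, 0, -96]
3 nonzero rows, so the 3 vectors span a space of dimension 3.
Since 3 = 3, the vectors are linearly independent.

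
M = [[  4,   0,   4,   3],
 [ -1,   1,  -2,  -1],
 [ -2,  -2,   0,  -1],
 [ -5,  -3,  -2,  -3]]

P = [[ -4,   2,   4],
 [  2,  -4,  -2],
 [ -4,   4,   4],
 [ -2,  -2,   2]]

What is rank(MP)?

2

First compute MP:
[[-38,  18,  38],
 [ 16, -12, -16],
 [  6,   6,  -6],
 [ 28,   0, -28]]
Now row reduce the product.
R2 ← R2 + (8/19)·R1: [0, -84/19, 0]
R3 ← R3 + (3/19)·R1: [0, 168/19, 0]
R4 ← R4 + (14/19)·R1: [0, 252/19, 0]
R3 ← R3 + (2)·R2: [0, 0, 0]
R4 ← R4 + (3)·R2: [0, 0, 0]
2 nonzero rows, so rank(MP) = 2.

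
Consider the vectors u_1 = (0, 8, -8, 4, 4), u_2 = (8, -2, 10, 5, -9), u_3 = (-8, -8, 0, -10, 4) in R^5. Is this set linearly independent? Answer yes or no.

Form the matrix with these vectors as rows and row reduce.
Swap R1 ↔ R2
R3 ← R3 + R1: [0, -10, 10, -5, -5]
R3 ← R3 + (5/4)·R2: [0, 0, 0, 0, 0]
2 nonzero rows, so the 3 vectors span a space of dimension 2.
Since 2 < 3, the vectors are linearly dependent.

no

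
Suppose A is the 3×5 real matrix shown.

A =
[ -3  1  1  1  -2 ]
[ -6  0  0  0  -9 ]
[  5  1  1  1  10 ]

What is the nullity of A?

3

Row reduce to echelon form.
R2 ← R2 − (2)·R1: [0, -2, -2, -2, -5]
R3 ← R3 + (5/3)·R1: [0, 8/3, 8/3, 8/3, 20/3]
R3 ← R3 + (4/3)·R2: [0, 0, 0, 0, 0]
2 nonzero rows, so rank(A) = 2.
A has 5 columns; by rank–nullity, nullity = 5 − 2 = 3.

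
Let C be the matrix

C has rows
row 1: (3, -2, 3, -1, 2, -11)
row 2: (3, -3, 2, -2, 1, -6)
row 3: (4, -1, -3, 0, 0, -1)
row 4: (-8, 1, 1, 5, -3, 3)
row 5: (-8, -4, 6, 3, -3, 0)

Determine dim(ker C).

Row reduce to echelon form.
R2 ← R2 − R1: [0, -1, -1, -1, -1, 5]
R3 ← R3 − (4/3)·R1: [0, 5/3, -7, 4/3, -8/3, 41/3]
R4 ← R4 + (8/3)·R1: [0, -13/3, 9, 7/3, 7/3, -79/3]
R5 ← R5 + (8/3)·R1: [0, -28/3, 14, 1/3, 7/3, -88/3]
R3 ← R3 + (5/3)·R2: [0, 0, -26/3, -1/3, -13/3, 22]
R4 ← R4 − (13/3)·R2: [0, 0, 40/3, 20/3, 20/3, -48]
R5 ← R5 − (28/3)·R2: [0, 0, 70/3, 29/3, 35/3, -76]
R4 ← R4 + (20/13)·R3: [0, 0, 0, 80/13, 0, -184/13]
R5 ← R5 + (35/13)·R3: [0, 0, 0, 114/13, 0, -218/13]
R5 ← R5 − (57/40)·R4: [0, 0, 0, 0, 0, 17/5]
5 nonzero rows, so rank(C) = 5.
C has 6 columns; by rank–nullity, nullity = 6 − 5 = 1.

1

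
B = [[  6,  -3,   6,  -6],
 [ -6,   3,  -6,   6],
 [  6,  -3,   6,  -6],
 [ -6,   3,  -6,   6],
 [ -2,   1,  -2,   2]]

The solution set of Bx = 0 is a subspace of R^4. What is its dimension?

Row reduce to echelon form.
R2 ← R2 + R1: [0, 0, 0, 0]
R3 ← R3 − R1: [0, 0, 0, 0]
R4 ← R4 + R1: [0, 0, 0, 0]
R5 ← R5 + (1/3)·R1: [0, 0, 0, 0]
1 nonzero row, so rank(B) = 1.
B has 4 columns; by rank–nullity, nullity = 4 − 1 = 3.

3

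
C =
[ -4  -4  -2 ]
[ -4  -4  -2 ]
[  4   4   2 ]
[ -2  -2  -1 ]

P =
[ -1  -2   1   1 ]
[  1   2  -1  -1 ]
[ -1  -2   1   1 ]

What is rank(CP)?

First compute CP:
[[  2,   4,  -2,  -2],
 [  2,   4,  -2,  -2],
 [ -2,  -4,   2,   2],
 [  1,   2,  -1,  -1]]
Now row reduce the product.
R2 ← R2 − R1: [0, 0, 0, 0]
R3 ← R3 + R1: [0, 0, 0, 0]
R4 ← R4 − (1/2)·R1: [0, 0, 0, 0]
1 nonzero row, so rank(CP) = 1.

1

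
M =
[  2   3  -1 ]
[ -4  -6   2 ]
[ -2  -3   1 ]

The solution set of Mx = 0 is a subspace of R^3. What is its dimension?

Row reduce to echelon form.
R2 ← R2 + (2)·R1: [0, 0, 0]
R3 ← R3 + R1: [0, 0, 0]
1 nonzero row, so rank(M) = 1.
M has 3 columns; by rank–nullity, nullity = 3 − 1 = 2.

2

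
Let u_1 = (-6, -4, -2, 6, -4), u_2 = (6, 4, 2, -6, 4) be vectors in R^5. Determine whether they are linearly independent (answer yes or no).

Form the matrix with these vectors as rows and row reduce.
R2 ← R2 + R1: [0, 0, 0, 0, 0]
1 nonzero row, so the 2 vectors span a space of dimension 1.
Since 1 < 2, the vectors are linearly dependent.

no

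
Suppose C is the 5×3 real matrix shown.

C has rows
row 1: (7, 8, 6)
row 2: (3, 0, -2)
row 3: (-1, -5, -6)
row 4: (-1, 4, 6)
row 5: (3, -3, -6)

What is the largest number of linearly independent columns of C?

2

Row reduce to echelon form.
R2 ← R2 − (3/7)·R1: [0, -24/7, -32/7]
R3 ← R3 + (1/7)·R1: [0, -27/7, -36/7]
R4 ← R4 + (1/7)·R1: [0, 36/7, 48/7]
R5 ← R5 − (3/7)·R1: [0, -45/7, -60/7]
R3 ← R3 − (9/8)·R2: [0, 0, 0]
R4 ← R4 + (3/2)·R2: [0, 0, 0]
R5 ← R5 − (15/8)·R2: [0, 0, 0]
Echelon form has 2 nonzero rows, so rank(C) = 2.
The rank gives the maximum number of linearly independent columns: 2.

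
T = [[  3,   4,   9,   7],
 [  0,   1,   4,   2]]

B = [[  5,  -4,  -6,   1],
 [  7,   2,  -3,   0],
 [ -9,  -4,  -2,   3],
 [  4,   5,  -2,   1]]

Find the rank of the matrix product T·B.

2

First compute TB:
[[-10,  -5, -62,  37],
 [-21,  -4, -15,  14]]
Now row reduce the product.
R2 ← R2 − (21/10)·R1: [0, 13/2, 576/5, -637/10]
2 nonzero rows, so rank(TB) = 2.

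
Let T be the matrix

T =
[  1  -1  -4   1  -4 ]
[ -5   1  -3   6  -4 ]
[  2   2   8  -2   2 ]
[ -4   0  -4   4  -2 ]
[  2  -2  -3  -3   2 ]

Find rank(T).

Row reduce to echelon form.
R2 ← R2 + (5)·R1: [0, -4, -23, 11, -24]
R3 ← R3 − (2)·R1: [0, 4, 16, -4, 10]
R4 ← R4 + (4)·R1: [0, -4, -20, 8, -18]
R5 ← R5 − (2)·R1: [0, 0, 5, -5, 10]
R3 ← R3 + R2: [0, 0, -7, 7, -14]
R4 ← R4 − R2: [0, 0, 3, -3, 6]
R4 ← R4 + (3/7)·R3: [0, 0, 0, 0, 0]
R5 ← R5 + (5/7)·R3: [0, 0, 0, 0, 0]
Echelon form has 3 nonzero rows, so rank(T) = 3.

3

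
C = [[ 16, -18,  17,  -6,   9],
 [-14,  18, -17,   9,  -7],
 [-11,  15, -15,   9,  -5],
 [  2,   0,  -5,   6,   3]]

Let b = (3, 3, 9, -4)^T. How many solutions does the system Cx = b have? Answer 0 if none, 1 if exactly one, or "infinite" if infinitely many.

Row reduce the augmented matrix [C | b].
R2 ← R2 + (7/8)·R1: [0, 9/4, -17/8, 15/4, 7/8, 45/8]
R3 ← R3 + (11/16)·R1: [0, 21/8, -53/16, 39/8, 19/16, 177/16]
R4 ← R4 − (1/8)·R1: [0, 9/4, -57/8, 27/4, 15/8, -35/8]
R3 ← R3 − (7/6)·R2: [0, 0, -5/6, 1/2, 1/6, 9/2]
R4 ← R4 − R2: [0, 0, -5, 3, 1, -10]
R4 ← R4 − (6)·R3: [0, 0, 0, 0, 0, -37]
The echelon form has 4 nonzero rows; the last pivot sits in the augmented column, so rank(C) = 3 but rank([C|b]) = 4.
Since the ranks differ, the system is inconsistent.
It has no solutions.

0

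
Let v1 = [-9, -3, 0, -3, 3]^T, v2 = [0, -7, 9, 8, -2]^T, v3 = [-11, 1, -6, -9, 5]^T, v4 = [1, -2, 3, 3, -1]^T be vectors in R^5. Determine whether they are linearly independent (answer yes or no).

Form the matrix with these vectors as rows and row reduce.
R3 ← R3 − (11/9)·R1: [0, 14/3, -6, -16/3, 4/3]
R4 ← R4 + (1/9)·R1: [0, -7/3, 3, 8/3, -2/3]
R3 ← R3 + (2/3)·R2: [0, 0, 0, 0, 0]
R4 ← R4 − (1/3)·R2: [0, 0, 0, 0, 0]
2 nonzero rows, so the 4 vectors span a space of dimension 2.
Since 2 < 4, the vectors are linearly dependent.

no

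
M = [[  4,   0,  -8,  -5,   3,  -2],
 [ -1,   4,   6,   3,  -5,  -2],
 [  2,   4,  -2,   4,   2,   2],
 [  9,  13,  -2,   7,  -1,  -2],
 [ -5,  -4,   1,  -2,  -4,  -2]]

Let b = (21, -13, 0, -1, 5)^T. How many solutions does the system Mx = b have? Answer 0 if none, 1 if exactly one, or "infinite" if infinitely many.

Row reduce the augmented matrix [M | b].
R2 ← R2 + (1/4)·R1: [0, 4, 4, 7/4, -17/4, -5/2, -31/4]
R3 ← R3 − (1/2)·R1: [0, 4, 2, 13/2, 1/2, 3, -21/2]
R4 ← R4 − (9/4)·R1: [0, 13, 16, 73/4, -31/4, 5/2, -193/4]
R5 ← R5 + (5/4)·R1: [0, -4, -9, -33/4, -1/4, -9/2, 125/4]
R3 ← R3 − R2: [0, 0, -2, 19/4, 19/4, 11/2, -11/4]
R4 ← R4 − (13/4)·R2: [0, 0, 3, 201/16, 97/16, 85/8, -369/16]
R5 ← R5 + R2: [0, 0, -5, -13/2, -9/2, -7, 47/2]
R4 ← R4 + (3/2)·R3: [0, 0, 0, 315/16, 211/16, 151/8, -435/16]
R5 ← R5 − (5/2)·R3: [0, 0, 0, -147/8, -131/8, -83/4, 243/8]
R5 ← R5 + (14/15)·R4: [0, 0, 0, 0, -61/15, -47/15, 5]
The echelon form has 5 nonzero rows, and every pivot lies in the first 6 columns, so rank(M) = rank([M|b]) = 5.
The system is consistent.
rank = 5 < 6 unknowns, so there are infinitely many solutions.

infinite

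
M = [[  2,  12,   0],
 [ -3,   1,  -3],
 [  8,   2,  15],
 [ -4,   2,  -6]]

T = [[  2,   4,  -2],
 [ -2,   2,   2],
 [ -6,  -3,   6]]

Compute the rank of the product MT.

First compute MT:
[[-20,  32,  20],
 [ 10,  -1, -10],
 [-78,  -9,  78],
 [ 24,   6, -24]]
Now row reduce the product.
R2 ← R2 + (1/2)·R1: [0, 15, 0]
R3 ← R3 − (39/10)·R1: [0, -669/5, 0]
R4 ← R4 + (6/5)·R1: [0, 222/5, 0]
R3 ← R3 + (223/25)·R2: [0, 0, 0]
R4 ← R4 − (74/25)·R2: [0, 0, 0]
2 nonzero rows, so rank(MT) = 2.

2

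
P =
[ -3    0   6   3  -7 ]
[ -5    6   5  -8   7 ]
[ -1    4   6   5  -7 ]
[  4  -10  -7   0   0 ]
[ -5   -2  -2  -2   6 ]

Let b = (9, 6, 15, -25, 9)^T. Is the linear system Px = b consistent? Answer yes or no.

yes

Row reduce the augmented matrix [P | b].
R2 ← R2 − (5/3)·R1: [0, 6, -5, -13, 56/3, -9]
R3 ← R3 − (1/3)·R1: [0, 4, 4, 4, -14/3, 12]
R4 ← R4 + (4/3)·R1: [0, -10, 1, 4, -28/3, -13]
R5 ← R5 − (5/3)·R1: [0, -2, -12, -7, 53/3, -6]
R3 ← R3 − (2/3)·R2: [0, 0, 22/3, 38/3, -154/9, 18]
R4 ← R4 + (5/3)·R2: [0, 0, -22/3, -53/3, 196/9, -28]
R5 ← R5 + (1/3)·R2: [0, 0, -41/3, -34/3, 215/9, -9]
R4 ← R4 + R3: [0, 0, 0, -5, 14/3, -10]
R5 ← R5 + (41/22)·R3: [0, 0, 0, 135/11, -8, 270/11]
R5 ← R5 + (27/11)·R4: [0, 0, 0, 0, 38/11, 0]
The echelon form has 5 nonzero rows, and every pivot lies in the first 5 columns, so rank(P) = rank([P|b]) = 5.
The system is consistent.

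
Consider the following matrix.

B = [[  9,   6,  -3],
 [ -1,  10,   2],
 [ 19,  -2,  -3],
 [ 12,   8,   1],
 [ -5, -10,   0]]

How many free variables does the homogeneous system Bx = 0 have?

0

Row reduce to echelon form.
R2 ← R2 + (1/9)·R1: [0, 32/3, 5/3]
R3 ← R3 − (19/9)·R1: [0, -44/3, 10/3]
R4 ← R4 − (4/3)·R1: [0, 0, 5]
R5 ← R5 + (5/9)·R1: [0, -20/3, -5/3]
R3 ← R3 + (11/8)·R2: [0, 0, 45/8]
R5 ← R5 + (5/8)·R2: [0, 0, -5/8]
R4 ← R4 − (8/9)·R3: [0, 0, 0]
R5 ← R5 + (1/9)·R3: [0, 0, 0]
3 nonzero rows, so rank(B) = 3.
B has 3 columns; by rank–nullity, nullity = 3 − 3 = 0.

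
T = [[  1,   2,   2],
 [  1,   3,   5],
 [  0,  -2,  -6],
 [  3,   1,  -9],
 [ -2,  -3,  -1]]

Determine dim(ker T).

1

Row reduce to echelon form.
R2 ← R2 − R1: [0, 1, 3]
R4 ← R4 − (3)·R1: [0, -5, -15]
R5 ← R5 + (2)·R1: [0, 1, 3]
R3 ← R3 + (2)·R2: [0, 0, 0]
R4 ← R4 + (5)·R2: [0, 0, 0]
R5 ← R5 − R2: [0, 0, 0]
2 nonzero rows, so rank(T) = 2.
T has 3 columns; by rank–nullity, nullity = 3 − 2 = 1.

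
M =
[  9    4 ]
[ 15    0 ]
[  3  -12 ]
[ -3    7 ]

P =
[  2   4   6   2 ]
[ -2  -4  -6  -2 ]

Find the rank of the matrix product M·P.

First compute MP:
[[ 10,  20,  30,  10],
 [ 30,  60,  90,  30],
 [ 30,  60,  90,  30],
 [-20, -40, -60, -20]]
Now row reduce the product.
R2 ← R2 − (3)·R1: [0, 0, 0, 0]
R3 ← R3 − (3)·R1: [0, 0, 0, 0]
R4 ← R4 + (2)·R1: [0, 0, 0, 0]
1 nonzero row, so rank(MP) = 1.

1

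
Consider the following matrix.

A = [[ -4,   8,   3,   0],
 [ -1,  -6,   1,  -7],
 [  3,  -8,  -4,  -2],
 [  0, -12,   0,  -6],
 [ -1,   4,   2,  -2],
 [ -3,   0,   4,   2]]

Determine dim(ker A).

Row reduce to echelon form.
R2 ← R2 − (1/4)·R1: [0, -8, 1/4, -7]
R3 ← R3 + (3/4)·R1: [0, -2, -7/4, -2]
R5 ← R5 − (1/4)·R1: [0, 2, 5/4, -2]
R6 ← R6 − (3/4)·R1: [0, -6, 7/4, 2]
R3 ← R3 − (1/4)·R2: [0, 0, -29/16, -1/4]
R4 ← R4 − (3/2)·R2: [0, 0, -3/8, 9/2]
R5 ← R5 + (1/4)·R2: [0, 0, 21/16, -15/4]
R6 ← R6 − (3/4)·R2: [0, 0, 25/16, 29/4]
R4 ← R4 − (6/29)·R3: [0, 0, 0, 132/29]
R5 ← R5 + (21/29)·R3: [0, 0, 0, -114/29]
R6 ← R6 + (25/29)·R3: [0, 0, 0, 204/29]
R5 ← R5 + (19/22)·R4: [0, 0, 0, 0]
R6 ← R6 − (17/11)·R4: [0, 0, 0, 0]
4 nonzero rows, so rank(A) = 4.
A has 4 columns; by rank–nullity, nullity = 4 − 4 = 0.

0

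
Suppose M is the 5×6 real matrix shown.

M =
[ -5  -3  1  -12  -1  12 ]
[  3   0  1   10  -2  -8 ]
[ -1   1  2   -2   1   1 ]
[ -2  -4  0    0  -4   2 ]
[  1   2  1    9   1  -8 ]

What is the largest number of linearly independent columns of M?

5

Row reduce to echelon form.
R2 ← R2 + (3/5)·R1: [0, -9/5, 8/5, 14/5, -13/5, -4/5]
R3 ← R3 − (1/5)·R1: [0, 8/5, 9/5, 2/5, 6/5, -7/5]
R4 ← R4 − (2/5)·R1: [0, -14/5, -2/5, 24/5, -18/5, -14/5]
R5 ← R5 + (1/5)·R1: [0, 7/5, 6/5, 33/5, 4/5, -28/5]
R3 ← R3 + (8/9)·R2: [0, 0, 29/9, 26/9, -10/9, -19/9]
R4 ← R4 − (14/9)·R2: [0, 0, -26/9, 4/9, 4/9, -14/9]
R5 ← R5 + (7/9)·R2: [0, 0, 22/9, 79/9, -11/9, -56/9]
R4 ← R4 + (26/29)·R3: [0, 0, 0, 88/29, -16/29, -100/29]
R5 ← R5 − (22/29)·R3: [0, 0, 0, 191/29, -11/29, -134/29]
R5 ← R5 − (191/88)·R4: [0, 0, 0, 0, 9/11, 63/22]
Echelon form has 5 nonzero rows, so rank(M) = 5.
The rank gives the maximum number of linearly independent columns: 5.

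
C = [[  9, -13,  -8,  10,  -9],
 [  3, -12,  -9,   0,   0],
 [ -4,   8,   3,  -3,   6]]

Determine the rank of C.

Row reduce to echelon form.
R2 ← R2 − (1/3)·R1: [0, -23/3, -19/3, -10/3, 3]
R3 ← R3 + (4/9)·R1: [0, 20/9, -5/9, 13/9, 2]
R3 ← R3 + (20/69)·R2: [0, 0, -55/23, 11/23, 66/23]
Echelon form has 3 nonzero rows, so rank(C) = 3.

3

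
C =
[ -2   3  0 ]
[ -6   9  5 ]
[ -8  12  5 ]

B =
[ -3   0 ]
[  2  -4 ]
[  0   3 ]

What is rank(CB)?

2

First compute CB:
[[ 12, -12],
 [ 36, -21],
 [ 48, -33]]
Now row reduce the product.
R2 ← R2 − (3)·R1: [0, 15]
R3 ← R3 − (4)·R1: [0, 15]
R3 ← R3 − R2: [0, 0]
2 nonzero rows, so rank(CB) = 2.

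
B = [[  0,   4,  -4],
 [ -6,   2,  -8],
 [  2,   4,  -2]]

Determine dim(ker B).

1

Row reduce to echelon form.
Swap R1 ↔ R2
R3 ← R3 + (1/3)·R1: [0, 14/3, -14/3]
R3 ← R3 − (7/6)·R2: [0, 0, 0]
2 nonzero rows, so rank(B) = 2.
B has 3 columns; by rank–nullity, nullity = 3 − 2 = 1.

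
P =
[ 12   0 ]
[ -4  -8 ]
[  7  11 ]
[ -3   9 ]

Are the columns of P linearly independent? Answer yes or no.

yes

Row reduce P to echelon form.
R2 ← R2 + (1/3)·R1: [0, -8]
R3 ← R3 − (7/12)·R1: [0, 11]
R4 ← R4 + (1/4)·R1: [0, 9]
R3 ← R3 + (11/8)·R2: [0, 0]
R4 ← R4 + (9/8)·R2: [0, 0]
2 pivots among 2 columns.
Every column is a pivot column, so the columns are linearly independent.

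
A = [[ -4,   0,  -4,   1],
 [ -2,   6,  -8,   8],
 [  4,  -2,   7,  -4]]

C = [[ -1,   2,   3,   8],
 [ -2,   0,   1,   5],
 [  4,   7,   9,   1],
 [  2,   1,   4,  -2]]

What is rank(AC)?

First compute AC:
[[-10, -35, -44, -38],
 [-26, -52, -40, -10],
 [ 20,  53,  57,  37]]
Now row reduce the product.
R2 ← R2 − (13/5)·R1: [0, 39, 372/5, 444/5]
R3 ← R3 + (2)·R1: [0, -17, -31, -39]
R3 ← R3 + (17/39)·R2: [0, 0, 93/65, -19/65]
3 nonzero rows, so rank(AC) = 3.

3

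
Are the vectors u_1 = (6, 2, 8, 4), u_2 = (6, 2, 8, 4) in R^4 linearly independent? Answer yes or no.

no

Form the matrix with these vectors as rows and row reduce.
R2 ← R2 − R1: [0, 0, 0, 0]
1 nonzero row, so the 2 vectors span a space of dimension 1.
Since 1 < 2, the vectors are linearly dependent.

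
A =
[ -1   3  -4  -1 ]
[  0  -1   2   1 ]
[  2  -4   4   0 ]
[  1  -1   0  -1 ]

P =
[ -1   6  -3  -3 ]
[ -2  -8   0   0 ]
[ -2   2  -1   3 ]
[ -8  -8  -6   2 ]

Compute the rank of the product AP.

2

First compute AP:
[[ 11, -30,  13, -11],
 [-10,   4,  -8,   8],
 [ -2,  52, -10,   6],
 [  9,  22,   3,  -5]]
Now row reduce the product.
R2 ← R2 + (10/11)·R1: [0, -256/11, 42/11, -2]
R3 ← R3 + (2/11)·R1: [0, 512/11, -84/11, 4]
R4 ← R4 − (9/11)·R1: [0, 512/11, -84/11, 4]
R3 ← R3 + (2)·R2: [0, 0, 0, 0]
R4 ← R4 + (2)·R2: [0, 0, 0, 0]
2 nonzero rows, so rank(AP) = 2.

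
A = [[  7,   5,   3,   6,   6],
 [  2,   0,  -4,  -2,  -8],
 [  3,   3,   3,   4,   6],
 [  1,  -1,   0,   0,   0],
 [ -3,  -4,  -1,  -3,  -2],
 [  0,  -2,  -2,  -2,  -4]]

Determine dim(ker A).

2

Row reduce to echelon form.
R2 ← R2 − (2/7)·R1: [0, -10/7, -34/7, -26/7, -68/7]
R3 ← R3 − (3/7)·R1: [0, 6/7, 12/7, 10/7, 24/7]
R4 ← R4 − (1/7)·R1: [0, -12/7, -3/7, -6/7, -6/7]
R5 ← R5 + (3/7)·R1: [0, -13/7, 2/7, -3/7, 4/7]
R3 ← R3 + (3/5)·R2: [0, 0, -6/5, -4/5, -12/5]
R4 ← R4 − (6/5)·R2: [0, 0, 27/5, 18/5, 54/5]
R5 ← R5 − (13/10)·R2: [0, 0, 33/5, 22/5, 66/5]
R6 ← R6 − (7/5)·R2: [0, 0, 24/5, 16/5, 48/5]
R4 ← R4 + (9/2)·R3: [0, 0, 0, 0, 0]
R5 ← R5 + (11/2)·R3: [0, 0, 0, 0, 0]
R6 ← R6 + (4)·R3: [0, 0, 0, 0, 0]
3 nonzero rows, so rank(A) = 3.
A has 5 columns; by rank–nullity, nullity = 5 − 3 = 2.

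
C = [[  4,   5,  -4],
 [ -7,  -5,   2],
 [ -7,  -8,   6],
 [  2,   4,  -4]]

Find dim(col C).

Row reduce to echelon form.
R2 ← R2 + (7/4)·R1: [0, 15/4, -5]
R3 ← R3 + (7/4)·R1: [0, 3/4, -1]
R4 ← R4 − (1/2)·R1: [0, 3/2, -2]
R3 ← R3 − (1/5)·R2: [0, 0, 0]
R4 ← R4 − (2/5)·R2: [0, 0, 0]
Echelon form has 2 nonzero rows, so rank(C) = 2.
The column space has dimension equal to the rank: 2.

2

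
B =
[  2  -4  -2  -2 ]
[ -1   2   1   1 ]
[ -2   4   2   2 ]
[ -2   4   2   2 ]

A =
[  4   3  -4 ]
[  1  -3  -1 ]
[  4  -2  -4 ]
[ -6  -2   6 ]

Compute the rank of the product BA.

1

First compute BA:
[[  8,  26,  -8],
 [ -4, -13,   4],
 [ -8, -26,   8],
 [ -8, -26,   8]]
Now row reduce the product.
R2 ← R2 + (1/2)·R1: [0, 0, 0]
R3 ← R3 + R1: [0, 0, 0]
R4 ← R4 + R1: [0, 0, 0]
1 nonzero row, so rank(BA) = 1.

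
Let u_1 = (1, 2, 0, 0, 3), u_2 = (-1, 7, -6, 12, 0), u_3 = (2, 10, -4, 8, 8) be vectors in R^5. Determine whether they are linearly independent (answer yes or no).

Form the matrix with these vectors as rows and row reduce.
R2 ← R2 + R1: [0, 9, -6, 12, 3]
R3 ← R3 − (2)·R1: [0, 6, -4, 8, 2]
R3 ← R3 − (2/3)·R2: [0, 0, 0, 0, 0]
2 nonzero rows, so the 3 vectors span a space of dimension 2.
Since 2 < 3, the vectors are linearly dependent.

no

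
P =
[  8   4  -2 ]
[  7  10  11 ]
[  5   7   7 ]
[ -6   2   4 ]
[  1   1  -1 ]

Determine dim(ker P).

0

Row reduce to echelon form.
R2 ← R2 − (7/8)·R1: [0, 13/2, 51/4]
R3 ← R3 − (5/8)·R1: [0, 9/2, 33/4]
R4 ← R4 + (3/4)·R1: [0, 5, 5/2]
R5 ← R5 − (1/8)·R1: [0, 1/2, -3/4]
R3 ← R3 − (9/13)·R2: [0, 0, -15/26]
R4 ← R4 − (10/13)·R2: [0, 0, -95/13]
R5 ← R5 − (1/13)·R2: [0, 0, -45/26]
R4 ← R4 − (38/3)·R3: [0, 0, 0]
R5 ← R5 − (3)·R3: [0, 0, 0]
3 nonzero rows, so rank(P) = 3.
P has 3 columns; by rank–nullity, nullity = 3 − 3 = 0.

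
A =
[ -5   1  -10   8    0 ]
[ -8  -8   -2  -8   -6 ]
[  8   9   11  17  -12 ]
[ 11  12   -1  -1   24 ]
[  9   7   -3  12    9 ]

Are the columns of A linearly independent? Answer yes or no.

Row reduce A to echelon form.
R2 ← R2 − (8/5)·R1: [0, -48/5, 14, -104/5, -6]
R3 ← R3 + (8/5)·R1: [0, 53/5, -5, 149/5, -12]
R4 ← R4 + (11/5)·R1: [0, 71/5, -23, 83/5, 24]
R5 ← R5 + (9/5)·R1: [0, 44/5, -21, 132/5, 9]
R3 ← R3 + (53/48)·R2: [0, 0, 251/24, 41/6, -149/8]
R4 ← R4 + (71/48)·R2: [0, 0, -55/24, -85/6, 121/8]
R5 ← R5 + (11/12)·R2: [0, 0, -49/6, 22/3, 7/2]
R4 ← R4 + (55/251)·R3: [0, 0, 0, -3180/251, 2772/251]
R5 ← R5 + (196/251)·R3: [0, 0, 0, 3180/251, -2772/251]
R5 ← R5 + R4: [0, 0, 0, 0, 0]
4 pivots among 5 columns.
Only 4 < 5 pivot columns, so the columns are linearly dependent.

no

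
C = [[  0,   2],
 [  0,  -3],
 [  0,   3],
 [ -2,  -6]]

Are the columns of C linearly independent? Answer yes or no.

yes

Row reduce C to echelon form.
Swap R1 ↔ R4
R3 ← R3 + R2: [0, 0]
R4 ← R4 + (2/3)·R2: [0, 0]
2 pivots among 2 columns.
Every column is a pivot column, so the columns are linearly independent.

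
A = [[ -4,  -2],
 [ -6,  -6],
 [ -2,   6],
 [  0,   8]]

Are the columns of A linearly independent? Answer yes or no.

Row reduce A to echelon form.
R2 ← R2 − (3/2)·R1: [0, -3]
R3 ← R3 − (1/2)·R1: [0, 7]
R3 ← R3 + (7/3)·R2: [0, 0]
R4 ← R4 + (8/3)·R2: [0, 0]
2 pivots among 2 columns.
Every column is a pivot column, so the columns are linearly independent.

yes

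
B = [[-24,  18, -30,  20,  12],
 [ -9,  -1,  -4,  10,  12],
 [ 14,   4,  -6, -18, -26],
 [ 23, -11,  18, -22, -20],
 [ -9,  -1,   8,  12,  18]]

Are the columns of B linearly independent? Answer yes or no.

no

Row reduce B to echelon form.
R2 ← R2 − (3/8)·R1: [0, -31/4, 29/4, 5/2, 15/2]
R3 ← R3 + (7/12)·R1: [0, 29/2, -47/2, -19/3, -19]
R4 ← R4 + (23/24)·R1: [0, 25/4, -43/4, -17/6, -17/2]
R5 ← R5 − (3/8)·R1: [0, -31/4, 77/4, 9/2, 27/2]
R3 ← R3 + (58/31)·R2: [0, 0, -308/31, -154/93, -154/31]
R4 ← R4 + (25/31)·R2: [0, 0, -152/31, -76/93, -76/31]
R5 ← R5 − R2: [0, 0, 12, 2, 6]
R4 ← R4 − (38/77)·R3: [0, 0, 0, 0, 0]
R5 ← R5 + (93/77)·R3: [0, 0, 0, 0, 0]
3 pivots among 5 columns.
Only 3 < 5 pivot columns, so the columns are linearly dependent.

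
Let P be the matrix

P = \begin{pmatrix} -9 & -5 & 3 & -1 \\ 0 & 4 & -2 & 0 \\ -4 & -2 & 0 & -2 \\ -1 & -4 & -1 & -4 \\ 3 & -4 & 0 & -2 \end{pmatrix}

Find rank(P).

3

Row reduce to echelon form.
R3 ← R3 − (4/9)·R1: [0, 2/9, -4/3, -14/9]
R4 ← R4 − (1/9)·R1: [0, -31/9, -4/3, -35/9]
R5 ← R5 + (1/3)·R1: [0, -17/3, 1, -7/3]
R3 ← R3 − (1/18)·R2: [0, 0, -11/9, -14/9]
R4 ← R4 + (31/36)·R2: [0, 0, -55/18, -35/9]
R5 ← R5 + (17/12)·R2: [0, 0, -11/6, -7/3]
R4 ← R4 − (5/2)·R3: [0, 0, 0, 0]
R5 ← R5 − (3/2)·R3: [0, 0, 0, 0]
Echelon form has 3 nonzero rows, so rank(P) = 3.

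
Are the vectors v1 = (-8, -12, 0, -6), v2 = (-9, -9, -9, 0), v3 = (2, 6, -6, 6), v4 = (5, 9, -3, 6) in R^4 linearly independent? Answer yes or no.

Form the matrix with these vectors as rows and row reduce.
R2 ← R2 − (9/8)·R1: [0, 9/2, -9, 27/4]
R3 ← R3 + (1/4)·R1: [0, 3, -6, 9/2]
R4 ← R4 + (5/8)·R1: [0, 3/2, -3, 9/4]
R3 ← R3 − (2/3)·R2: [0, 0, 0, 0]
R4 ← R4 − (1/3)·R2: [0, 0, 0, 0]
2 nonzero rows, so the 4 vectors span a space of dimension 2.
Since 2 < 4, the vectors are linearly dependent.

no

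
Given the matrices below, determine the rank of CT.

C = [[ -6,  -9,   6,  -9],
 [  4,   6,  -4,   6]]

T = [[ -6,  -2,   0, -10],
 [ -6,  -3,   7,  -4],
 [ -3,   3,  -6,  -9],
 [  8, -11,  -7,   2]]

1

First compute CT:
[[  0, 156, -36,  24],
 [  0, -104,  24, -16]]
Now row reduce the product.
R2 ← R2 + (2/3)·R1: [0, 0, 0, 0]
1 nonzero row, so rank(CT) = 1.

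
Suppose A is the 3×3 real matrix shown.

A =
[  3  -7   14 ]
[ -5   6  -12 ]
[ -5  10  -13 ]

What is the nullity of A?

0

Row reduce to echelon form.
R2 ← R2 + (5/3)·R1: [0, -17/3, 34/3]
R3 ← R3 + (5/3)·R1: [0, -5/3, 31/3]
R3 ← R3 − (5/17)·R2: [0, 0, 7]
3 nonzero rows, so rank(A) = 3.
A has 3 columns; by rank–nullity, nullity = 3 − 3 = 0.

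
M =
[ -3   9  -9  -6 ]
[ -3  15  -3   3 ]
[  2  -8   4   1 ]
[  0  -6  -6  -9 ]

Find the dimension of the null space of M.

Row reduce to echelon form.
R2 ← R2 − R1: [0, 6, 6, 9]
R3 ← R3 + (2/3)·R1: [0, -2, -2, -3]
R3 ← R3 + (1/3)·R2: [0, 0, 0, 0]
R4 ← R4 + R2: [0, 0, 0, 0]
2 nonzero rows, so rank(M) = 2.
M has 4 columns; by rank–nullity, nullity = 4 − 2 = 2.

2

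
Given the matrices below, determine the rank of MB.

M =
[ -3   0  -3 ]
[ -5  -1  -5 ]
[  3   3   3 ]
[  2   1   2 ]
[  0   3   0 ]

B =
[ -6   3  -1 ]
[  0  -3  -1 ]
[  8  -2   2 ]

First compute MB:
[[ -6,  -3,  -3],
 [-10,  -2,  -4],
 [  6,  -6,   0],
 [  4,  -1,   1],
 [  0,  -9,  -3]]
Now row reduce the product.
R2 ← R2 − (5/3)·R1: [0, 3, 1]
R3 ← R3 + R1: [0, -9, -3]
R4 ← R4 + (2/3)·R1: [0, -3, -1]
R3 ← R3 + (3)·R2: [0, 0, 0]
R4 ← R4 + R2: [0, 0, 0]
R5 ← R5 + (3)·R2: [0, 0, 0]
2 nonzero rows, so rank(MB) = 2.

2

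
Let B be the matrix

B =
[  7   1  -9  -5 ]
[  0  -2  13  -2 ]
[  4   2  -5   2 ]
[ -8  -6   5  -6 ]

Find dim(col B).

4

Row reduce to echelon form.
R3 ← R3 − (4/7)·R1: [0, 10/7, 1/7, 34/7]
R4 ← R4 + (8/7)·R1: [0, -34/7, -37/7, -82/7]
R3 ← R3 + (5/7)·R2: [0, 0, 66/7, 24/7]
R4 ← R4 − (17/7)·R2: [0, 0, -258/7, -48/7]
R4 ← R4 + (43/11)·R3: [0, 0, 0, 72/11]
Echelon form has 4 nonzero rows, so rank(B) = 4.
The column space has dimension equal to the rank: 4.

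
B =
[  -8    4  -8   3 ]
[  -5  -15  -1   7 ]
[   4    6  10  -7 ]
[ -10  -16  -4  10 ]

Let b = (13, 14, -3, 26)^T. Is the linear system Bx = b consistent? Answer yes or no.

yes

Row reduce the augmented matrix [B | b].
R2 ← R2 − (5/8)·R1: [0, -35/2, 4, 41/8, 47/8]
R3 ← R3 + (1/2)·R1: [0, 8, 6, -11/2, 7/2]
R4 ← R4 − (5/4)·R1: [0, -21, 6, 25/4, 39/4]
R3 ← R3 + (16/35)·R2: [0, 0, 274/35, -221/70, 433/70]
R4 ← R4 − (6/5)·R2: [0, 0, 6/5, 1/10, 27/10]
R4 ← R4 − (21/137)·R3: [0, 0, 0, 80/137, 240/137]
The echelon form has 4 nonzero rows, and every pivot lies in the first 4 columns, so rank(B) = rank([B|b]) = 4.
The system is consistent.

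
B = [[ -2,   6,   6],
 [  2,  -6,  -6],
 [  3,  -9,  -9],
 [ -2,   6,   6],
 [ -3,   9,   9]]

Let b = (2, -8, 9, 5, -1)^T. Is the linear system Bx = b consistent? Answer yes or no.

Row reduce the augmented matrix [B | b].
R2 ← R2 + R1: [0, 0, 0, -6]
R3 ← R3 + (3/2)·R1: [0, 0, 0, 12]
R4 ← R4 − R1: [0, 0, 0, 3]
R5 ← R5 − (3/2)·R1: [0, 0, 0, -4]
R3 ← R3 + (2)·R2: [0, 0, 0, 0]
R4 ← R4 + (1/2)·R2: [0, 0, 0, 0]
R5 ← R5 − (2/3)·R2: [0, 0, 0, 0]
The echelon form has 2 nonzero rows; the last pivot sits in the augmented column, so rank(B) = 1 but rank([B|b]) = 2.
Since the ranks differ, the system is inconsistent.

no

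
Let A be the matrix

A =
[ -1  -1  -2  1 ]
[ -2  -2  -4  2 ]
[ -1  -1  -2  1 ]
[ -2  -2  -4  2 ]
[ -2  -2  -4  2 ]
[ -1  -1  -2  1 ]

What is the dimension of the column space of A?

1

Row reduce to echelon form.
R2 ← R2 − (2)·R1: [0, 0, 0, 0]
R3 ← R3 − R1: [0, 0, 0, 0]
R4 ← R4 − (2)·R1: [0, 0, 0, 0]
R5 ← R5 − (2)·R1: [0, 0, 0, 0]
R6 ← R6 − R1: [0, 0, 0, 0]
Echelon form has 1 nonzero row, so rank(A) = 1.
The column space has dimension equal to the rank: 1.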